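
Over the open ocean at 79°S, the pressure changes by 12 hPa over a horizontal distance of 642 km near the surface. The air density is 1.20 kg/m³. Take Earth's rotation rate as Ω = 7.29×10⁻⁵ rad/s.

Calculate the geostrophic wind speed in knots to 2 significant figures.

Coriolis parameter at 79°S:
f = 2Ω sin φ = 2 × 7.29×10⁻⁵ × sin 79° = 1.43×10⁻⁴ s⁻¹
Pressure gradient: |∂P/∂n| = 1200 Pa / 642000 m = 1.87×10⁻³ Pa/m
Geostrophic balance (pressure-gradient force = Coriolis force):
V_g = (1/(fρ)) |∂P/∂n| = 1.87×10⁻³ / (1.43×10⁻⁴ × 1.20) = 10.9 m/s
Converting: 10.9 m/s × 1.944 = 21 knots

21 knots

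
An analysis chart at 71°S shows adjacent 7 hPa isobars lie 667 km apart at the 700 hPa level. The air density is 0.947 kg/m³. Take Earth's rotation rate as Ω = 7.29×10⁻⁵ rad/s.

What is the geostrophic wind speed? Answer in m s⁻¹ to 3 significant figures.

Coriolis parameter at 71°S:
f = 2Ω sin φ = 2 × 7.29×10⁻⁵ × sin 71° = 1.38×10⁻⁴ s⁻¹
Pressure gradient: |∂P/∂n| = 700 Pa / 667000 m = 1.05×10⁻³ Pa/m
Geostrophic balance (pressure-gradient force = Coriolis force):
V_g = (1/(fρ)) |∂P/∂n| = 1.05×10⁻³ / (1.38×10⁻⁴ × 0.947) = 8.04 m/s

8.04 m s⁻¹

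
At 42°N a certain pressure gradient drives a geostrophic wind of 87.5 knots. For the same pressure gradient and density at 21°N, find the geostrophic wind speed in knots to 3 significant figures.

163 knots

With the same pressure gradient and density, V_g ∝ 1/f ∝ 1/sin φ.
V₂ = V₁ · sin φ₁ / sin φ₂ = 87.5 × sin 42° / sin 21°
V₂ = 87.5 × 0.6691/0.3584 = 163 knots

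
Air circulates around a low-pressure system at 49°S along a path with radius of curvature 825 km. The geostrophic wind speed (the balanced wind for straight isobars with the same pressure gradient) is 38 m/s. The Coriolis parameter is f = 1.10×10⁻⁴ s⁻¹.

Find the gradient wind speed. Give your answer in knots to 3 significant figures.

56.1 knots

Around a low, centrifugal force acts outward with Coriolis, so pressure-gradient force balances both:
(1/ρ)|∂P/∂n| = fV + V²/R  →  V² + fR·V − fR·V_g = 0
With fR = 1.10×10⁻⁴ × 825×10³ m = 90.7 m/s:
V = [−fR + √((fR)² + 4 fR V_g)]/2 = [−90.7 + √(90.7² + 4×90.7×38)]/2 = 28.8 m/s
Subgeostrophic (V < V_g = 38 m/s), as expected around a low.
Converting: 28.8 m/s × 1.944 = 56.1 knots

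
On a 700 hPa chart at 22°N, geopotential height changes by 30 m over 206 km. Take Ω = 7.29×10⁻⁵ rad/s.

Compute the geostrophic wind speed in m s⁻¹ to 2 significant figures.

Coriolis parameter at 22°N:
f = 2Ω sin φ = 2 × 7.29×10⁻⁵ × sin 22° = 5.46×10⁻⁵ s⁻¹
Height gradient: |∂Z/∂n| = 30 m / 206000 m = 1.46×10⁻⁴
On a pressure surface, geostrophic balance gives V_g = (g/f)|∂Z/∂n|:
V_g = 9.81 × 1.46×10⁻⁴ / 5.46×10⁻⁵ = 26.2 m/s

26 m s⁻¹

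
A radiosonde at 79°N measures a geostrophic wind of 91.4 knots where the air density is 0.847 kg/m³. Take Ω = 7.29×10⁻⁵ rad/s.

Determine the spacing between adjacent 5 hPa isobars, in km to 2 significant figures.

88 km

Coriolis parameter at 79°N:
f = 2Ω sin φ = 2 × 7.29×10⁻⁵ × sin 79° = 1.43×10⁻⁴ s⁻¹
Wind speed in SI: 91.4 knots = 47.0 m/s
Geostrophic balance rearranged: |∂P/∂n| = f ρ V_g
|∂P/∂n| = 1.43×10⁻⁴ × 0.847 × 47.0 = 5.70×10⁻³ Pa/m
Isobar spacing: Δn = ΔP/|∂P/∂n| = 500 Pa / 5.70×10⁻³ Pa/m = 87720 m ≈ 88 km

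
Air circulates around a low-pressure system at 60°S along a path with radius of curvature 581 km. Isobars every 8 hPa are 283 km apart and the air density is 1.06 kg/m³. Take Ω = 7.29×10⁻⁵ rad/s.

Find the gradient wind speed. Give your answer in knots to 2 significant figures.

Coriolis parameter at 60°S:
f = 2Ω sin φ = 2 × 7.29×10⁻⁵ × sin 60° = 1.26×10⁻⁴ s⁻¹
Pressure gradient: |∂P/∂n| = 800 Pa / 283000 m = 2.83×10⁻³ Pa/m
Geostrophic speed: V_g = |∂P/∂n|/(fρ) = 2.83×10⁻³/(1.26×10⁻⁴ × 1.06) = 21.1 m/s
Around a low, centrifugal force acts outward with Coriolis, so pressure-gradient force balances both:
(1/ρ)|∂P/∂n| = fV + V²/R  →  V² + fR·V − fR·V_g = 0
With fR = 1.26×10⁻⁴ × 581×10³ m = 73.4 m/s:
V = [−fR + √((fR)² + 4 fR V_g)]/2 = [−73.4 + √(73.4² + 4×73.4×21.1)]/2 = 17.1 m/s
Subgeostrophic (V < V_g = 21.1 m/s), as expected around a low.
Converting: 17.1 m/s × 1.944 = 33 knots

33 knots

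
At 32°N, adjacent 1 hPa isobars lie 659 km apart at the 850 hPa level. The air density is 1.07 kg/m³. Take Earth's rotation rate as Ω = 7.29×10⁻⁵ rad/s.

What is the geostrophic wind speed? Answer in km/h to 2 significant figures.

Coriolis parameter at 32°N:
f = 2Ω sin φ = 2 × 7.29×10⁻⁵ × sin 32° = 7.73×10⁻⁵ s⁻¹
Pressure gradient: |∂P/∂n| = 100 Pa / 659000 m = 1.52×10⁻⁴ Pa/m
Geostrophic balance (pressure-gradient force = Coriolis force):
V_g = (1/(fρ)) |∂P/∂n| = 1.52×10⁻⁴ / (7.73×10⁻⁵ × 1.07) = 1.84 m/s
Converting: 1.84 m/s × 3.6 = 6.6 km/h

6.6 km/h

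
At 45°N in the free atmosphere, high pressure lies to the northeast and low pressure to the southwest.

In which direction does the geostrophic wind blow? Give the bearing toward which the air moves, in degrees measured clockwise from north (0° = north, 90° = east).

315°

The pressure-gradient force points toward the southwest (bearing 225°).
Geostrophic balance: in the Northern Hemisphere the Coriolis force deflects motion to the right, so the geostrophic wind blows 90° to the right of the pressure-gradient force (low pressure on the left).
Rotating 225° by 90° clockwise gives 315° — the wind blows toward the northwest.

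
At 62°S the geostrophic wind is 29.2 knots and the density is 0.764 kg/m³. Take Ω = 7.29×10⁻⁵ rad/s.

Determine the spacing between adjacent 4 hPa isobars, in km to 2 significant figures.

Coriolis parameter at 62°S:
f = 2Ω sin φ = 2 × 7.29×10⁻⁵ × sin 62° = 1.29×10⁻⁴ s⁻¹
Wind speed in SI: 29.2 knots = 15.0 m/s
Geostrophic balance rearranged: |∂P/∂n| = f ρ V_g
|∂P/∂n| = 1.29×10⁻⁴ × 0.764 × 15.0 = 1.48×10⁻³ Pa/m
Isobar spacing: Δn = ΔP/|∂P/∂n| = 400 Pa / 1.48×10⁻³ Pa/m = 270740 m ≈ 270 km

270 km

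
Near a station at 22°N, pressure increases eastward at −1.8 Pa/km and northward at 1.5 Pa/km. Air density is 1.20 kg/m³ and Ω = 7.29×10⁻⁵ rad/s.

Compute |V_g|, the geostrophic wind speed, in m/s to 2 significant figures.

36 m/s

Coriolis parameter at 22°N:
f = 2Ω sin φ = 2 × 7.29×10⁻⁵ × sin 22° = 5.46×10⁻⁵ s⁻¹
Component geostrophic relations (x east, y north):
u_g = −(1/(fρ)) ∂P/∂y,  v_g = (1/(fρ)) ∂P/∂x
u_g = −(1.5×10⁻³)/(5.46×10⁻⁵ × 1.20) = −22.9 m/s;  v_g = (−1.8×10⁻³)/(5.46×10⁻⁵ × 1.20) = −27.5 m/s
|V_g| = √(u_g² + v_g²) = 35.7 m/s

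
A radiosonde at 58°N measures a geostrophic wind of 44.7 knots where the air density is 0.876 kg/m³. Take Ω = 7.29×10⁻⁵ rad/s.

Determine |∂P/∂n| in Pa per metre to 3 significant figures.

2.49×10⁻³ Pa/m

Coriolis parameter at 58°N:
f = 2Ω sin φ = 2 × 7.29×10⁻⁵ × sin 58° = 1.24×10⁻⁴ s⁻¹
Wind speed in SI: 44.7 knots = 23.0 m/s
Geostrophic balance rearranged: |∂P/∂n| = f ρ V_g
|∂P/∂n| = 1.24×10⁻⁴ × 0.876 × 23.0 = 2.49×10⁻³ Pa/m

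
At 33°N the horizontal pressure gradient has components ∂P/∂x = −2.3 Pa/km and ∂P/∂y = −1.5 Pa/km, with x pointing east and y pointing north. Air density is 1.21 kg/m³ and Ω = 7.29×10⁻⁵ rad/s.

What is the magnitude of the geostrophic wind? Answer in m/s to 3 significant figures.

28.6 m/s

Coriolis parameter at 33°N:
f = 2Ω sin φ = 2 × 7.29×10⁻⁵ × sin 33° = 7.94×10⁻⁵ s⁻¹
Component geostrophic relations (x east, y north):
u_g = −(1/(fρ)) ∂P/∂y,  v_g = (1/(fρ)) ∂P/∂x
u_g = −(−1.5×10⁻³)/(7.94×10⁻⁵ × 1.21) = 15.6 m/s;  v_g = (−2.3×10⁻³)/(7.94×10⁻⁵ × 1.21) = −23.9 m/s
|V_g| = √(u_g² + v_g²) = 28.6 m/s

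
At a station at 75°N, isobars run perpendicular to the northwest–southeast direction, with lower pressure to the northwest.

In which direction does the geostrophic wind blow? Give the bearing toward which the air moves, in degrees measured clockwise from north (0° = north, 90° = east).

The pressure-gradient force points toward the northwest (bearing 315°).
Geostrophic balance: in the Northern Hemisphere the Coriolis force deflects motion to the right, so the geostrophic wind blows 90° to the right of the pressure-gradient force (low pressure on the left).
Rotating 315° by 90° clockwise gives 045° — the wind blows toward the northeast.

045°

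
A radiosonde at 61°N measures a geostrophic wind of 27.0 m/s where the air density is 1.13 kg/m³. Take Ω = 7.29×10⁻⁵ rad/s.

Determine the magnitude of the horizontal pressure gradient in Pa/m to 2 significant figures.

Coriolis parameter at 61°N:
f = 2Ω sin φ = 2 × 7.29×10⁻⁵ × sin 61° = 1.28×10⁻⁴ s⁻¹
Geostrophic balance rearranged: |∂P/∂n| = f ρ V_g
|∂P/∂n| = 1.28×10⁻⁴ × 1.13 × 27.0 = 3.89×10⁻³ Pa/m

3.9×10⁻³ Pa/m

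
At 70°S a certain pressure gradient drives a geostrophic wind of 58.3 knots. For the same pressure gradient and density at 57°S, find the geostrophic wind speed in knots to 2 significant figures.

65 knots

With the same pressure gradient and density, V_g ∝ 1/f ∝ 1/sin φ.
V₂ = V₁ · sin φ₁ / sin φ₂ = 58.3 × sin 70° / sin 57°
V₂ = 58.3 × 0.9397/0.8387 = 65 knots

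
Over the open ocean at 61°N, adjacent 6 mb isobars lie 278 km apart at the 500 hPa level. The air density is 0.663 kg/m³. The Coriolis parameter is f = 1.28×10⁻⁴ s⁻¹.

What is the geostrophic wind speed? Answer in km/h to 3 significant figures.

91.6 km/h

Pressure gradient: |∂P/∂n| = 600 Pa / 278000 m = 2.16×10⁻³ Pa/m
Geostrophic balance (pressure-gradient force = Coriolis force):
V_g = (1/(fρ)) |∂P/∂n| = 2.16×10⁻³ / (1.28×10⁻⁴ × 0.663) = 25.4 m/s
Converting: 25.4 m/s × 3.6 = 91.6 km/h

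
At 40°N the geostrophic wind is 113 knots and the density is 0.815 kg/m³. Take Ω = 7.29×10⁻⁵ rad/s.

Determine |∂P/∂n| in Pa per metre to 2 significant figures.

Coriolis parameter at 40°N:
f = 2Ω sin φ = 2 × 7.29×10⁻⁵ × sin 40° = 9.37×10⁻⁵ s⁻¹
Wind speed in SI: 113 knots = 58.1 m/s
Geostrophic balance rearranged: |∂P/∂n| = f ρ V_g
|∂P/∂n| = 9.37×10⁻⁵ × 0.815 × 58.1 = 4.44×10⁻³ Pa/m

4.4×10⁻³ Pa/m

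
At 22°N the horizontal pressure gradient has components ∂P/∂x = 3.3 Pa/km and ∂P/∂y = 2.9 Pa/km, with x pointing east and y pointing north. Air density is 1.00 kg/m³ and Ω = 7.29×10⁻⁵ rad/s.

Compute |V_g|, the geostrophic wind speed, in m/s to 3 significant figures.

80.4 m/s

Coriolis parameter at 22°N:
f = 2Ω sin φ = 2 × 7.29×10⁻⁵ × sin 22° = 5.46×10⁻⁵ s⁻¹
Component geostrophic relations (x east, y north):
u_g = −(1/(fρ)) ∂P/∂y,  v_g = (1/(fρ)) ∂P/∂x
u_g = −(2.9×10⁻³)/(5.46×10⁻⁵ × 1.00) = −53.1 m/s;  v_g = (3.3×10⁻³)/(5.46×10⁻⁵ × 1.00) = 60.4 m/s
|V_g| = √(u_g² + v_g²) = 80.4 m/s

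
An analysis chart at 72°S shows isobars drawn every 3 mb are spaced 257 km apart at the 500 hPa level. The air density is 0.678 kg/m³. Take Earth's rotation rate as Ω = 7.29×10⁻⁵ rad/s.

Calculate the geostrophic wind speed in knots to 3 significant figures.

24.1 knots

Coriolis parameter at 72°S:
f = 2Ω sin φ = 2 × 7.29×10⁻⁵ × sin 72° = 1.39×10⁻⁴ s⁻¹
Pressure gradient: |∂P/∂n| = 300 Pa / 257000 m = 1.17×10⁻³ Pa/m
Geostrophic balance (pressure-gradient force = Coriolis force):
V_g = (1/(fρ)) |∂P/∂n| = 1.17×10⁻³ / (1.39×10⁻⁴ × 0.678) = 12.4 m/s
Converting: 12.4 m/s × 1.944 = 24.1 knots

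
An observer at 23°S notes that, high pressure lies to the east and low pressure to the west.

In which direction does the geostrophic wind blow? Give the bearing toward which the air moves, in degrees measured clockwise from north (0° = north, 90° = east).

The pressure-gradient force points toward the west (bearing 270°).
Geostrophic balance: in the Southern Hemisphere the Coriolis force deflects motion to the left, so the geostrophic wind blows 90° to the left of the pressure-gradient force (low pressure on the right).
Rotating 270° by 90° counterclockwise gives 180° — the wind blows toward the south.

180°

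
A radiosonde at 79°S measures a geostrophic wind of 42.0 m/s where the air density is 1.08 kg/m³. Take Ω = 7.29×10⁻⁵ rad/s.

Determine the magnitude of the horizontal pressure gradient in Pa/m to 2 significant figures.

Coriolis parameter at 79°S:
f = 2Ω sin φ = 2 × 7.29×10⁻⁵ × sin 79° = 1.43×10⁻⁴ s⁻¹
Geostrophic balance rearranged: |∂P/∂n| = f ρ V_g
|∂P/∂n| = 1.43×10⁻⁴ × 1.08 × 42.0 = 6.49×10⁻³ Pa/m

6.5×10⁻³ Pa/m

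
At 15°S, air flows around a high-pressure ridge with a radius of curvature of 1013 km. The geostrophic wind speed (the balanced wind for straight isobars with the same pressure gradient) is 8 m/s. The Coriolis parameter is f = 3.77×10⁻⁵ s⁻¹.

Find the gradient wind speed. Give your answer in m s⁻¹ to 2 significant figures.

11 m s⁻¹

Around a high, pressure-gradient force acts outward with centrifugal, so Coriolis balances both:
fV = (1/ρ)|∂P/∂n| + V²/R  →  V² − fR·V + fR·V_g = 0
With fR = 3.77×10⁻⁵ × 1013×10³ m = 38.2 m/s:
V = [fR − √((fR)² − 4 fR V_g)]/2 = [38.2 − √(38.2² − 4×38.2×8)]/2 = 11.4 m/s
Supergeostrophic (V > V_g = 8 m/s), as expected around a high.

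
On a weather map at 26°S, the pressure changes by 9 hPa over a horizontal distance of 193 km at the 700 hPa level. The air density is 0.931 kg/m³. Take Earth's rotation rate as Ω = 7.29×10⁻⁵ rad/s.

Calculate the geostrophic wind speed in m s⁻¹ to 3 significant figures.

Coriolis parameter at 26°S:
f = 2Ω sin φ = 2 × 7.29×10⁻⁵ × sin 26° = 6.39×10⁻⁵ s⁻¹
Pressure gradient: |∂P/∂n| = 900 Pa / 193000 m = 4.66×10⁻³ Pa/m
Geostrophic balance (pressure-gradient force = Coriolis force):
V_g = (1/(fρ)) |∂P/∂n| = 4.66×10⁻³ / (6.39×10⁻⁵ × 0.931) = 78.4 m/s

78.4 m s⁻¹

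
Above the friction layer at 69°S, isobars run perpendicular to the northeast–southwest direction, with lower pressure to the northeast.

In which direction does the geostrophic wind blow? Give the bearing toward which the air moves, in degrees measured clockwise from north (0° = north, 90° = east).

The pressure-gradient force points toward the northeast (bearing 045°).
Geostrophic balance: in the Southern Hemisphere the Coriolis force deflects motion to the left, so the geostrophic wind blows 90° to the left of the pressure-gradient force (low pressure on the right).
Rotating 045° by 90° counterclockwise gives 315° — the wind blows toward the northwest.

315°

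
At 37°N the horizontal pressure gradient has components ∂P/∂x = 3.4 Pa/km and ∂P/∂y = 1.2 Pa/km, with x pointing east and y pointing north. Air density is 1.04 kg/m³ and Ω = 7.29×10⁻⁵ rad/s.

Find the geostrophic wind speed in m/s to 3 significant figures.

Coriolis parameter at 37°N:
f = 2Ω sin φ = 2 × 7.29×10⁻⁵ × sin 37° = 8.77×10⁻⁵ s⁻¹
Component geostrophic relations (x east, y north):
u_g = −(1/(fρ)) ∂P/∂y,  v_g = (1/(fρ)) ∂P/∂x
u_g = −(1.2×10⁻³)/(8.77×10⁻⁵ × 1.04) = −13.2 m/s;  v_g = (3.4×10⁻³)/(8.77×10⁻⁵ × 1.04) = 37.3 m/s
|V_g| = √(u_g² + v_g²) = 39.5 m/s

39.5 m/s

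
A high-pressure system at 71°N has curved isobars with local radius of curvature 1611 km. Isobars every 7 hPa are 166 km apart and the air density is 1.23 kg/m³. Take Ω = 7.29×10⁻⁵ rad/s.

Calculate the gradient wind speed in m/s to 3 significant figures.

28.5 m/s

Coriolis parameter at 71°N:
f = 2Ω sin φ = 2 × 7.29×10⁻⁵ × sin 71° = 1.38×10⁻⁴ s⁻¹
Pressure gradient: |∂P/∂n| = 700 Pa / 166000 m = 4.22×10⁻³ Pa/m
Geostrophic speed: V_g = |∂P/∂n|/(fρ) = 4.22×10⁻³/(1.38×10⁻⁴ × 1.23) = 24.9 m/s
Around a high, pressure-gradient force acts outward with centrifugal, so Coriolis balances both:
fV = (1/ρ)|∂P/∂n| + V²/R  →  V² − fR·V + fR·V_g = 0
With fR = 1.38×10⁻⁴ × 1611×10³ m = 222 m/s:
V = [fR − √((fR)² − 4 fR V_g)]/2 = [222 − √(222² − 4×222×24.9)]/2 = 28.5 m/s
Supergeostrophic (V > V_g = 24.9 m/s), as expected around a high.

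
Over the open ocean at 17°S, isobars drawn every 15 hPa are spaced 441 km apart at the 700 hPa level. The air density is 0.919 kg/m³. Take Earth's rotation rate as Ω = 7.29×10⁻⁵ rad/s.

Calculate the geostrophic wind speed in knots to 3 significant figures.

Coriolis parameter at 17°S:
f = 2Ω sin φ = 2 × 7.29×10⁻⁵ × sin 17° = 4.26×10⁻⁵ s⁻¹
Pressure gradient: |∂P/∂n| = 1500 Pa / 441000 m = 3.40×10⁻³ Pa/m
Geostrophic balance (pressure-gradient force = Coriolis force):
V_g = (1/(fρ)) |∂P/∂n| = 3.40×10⁻³ / (4.26×10⁻⁵ × 0.919) = 86.8 m/s
Converting: 86.8 m/s × 1.944 = 169 knots

169 knots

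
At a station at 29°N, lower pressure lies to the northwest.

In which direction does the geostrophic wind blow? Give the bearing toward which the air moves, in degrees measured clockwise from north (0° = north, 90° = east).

The pressure-gradient force points toward the northwest (bearing 315°).
Geostrophic balance: in the Northern Hemisphere the Coriolis force deflects motion to the right, so the geostrophic wind blows 90° to the right of the pressure-gradient force (low pressure on the left).
Rotating 315° by 90° clockwise gives 045° — the wind blows toward the northeast.

045°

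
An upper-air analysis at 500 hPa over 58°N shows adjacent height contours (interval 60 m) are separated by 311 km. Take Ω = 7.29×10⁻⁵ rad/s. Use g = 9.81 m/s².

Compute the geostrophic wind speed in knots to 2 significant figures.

Coriolis parameter at 58°N:
f = 2Ω sin φ = 2 × 7.29×10⁻⁵ × sin 58° = 1.24×10⁻⁴ s⁻¹
Height gradient: |∂Z/∂n| = 60 m / 311000 m = 1.93×10⁻⁴
On a pressure surface, geostrophic balance gives V_g = (g/f)|∂Z/∂n|:
V_g = 9.81 × 1.93×10⁻⁴ / 1.24×10⁻⁴ = 15.3 m/s
Converting: 15.3 m/s × 1.944 = 30 knots

30 knots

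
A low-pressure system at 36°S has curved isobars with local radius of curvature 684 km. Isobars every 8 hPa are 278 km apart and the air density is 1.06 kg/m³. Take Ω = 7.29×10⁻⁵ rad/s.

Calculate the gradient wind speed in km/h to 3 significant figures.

82.1 km/h

Coriolis parameter at 36°S:
f = 2Ω sin φ = 2 × 7.29×10⁻⁵ × sin 36° = 8.57×10⁻⁵ s⁻¹
Pressure gradient: |∂P/∂n| = 800 Pa / 278000 m = 2.88×10⁻³ Pa/m
Geostrophic speed: V_g = |∂P/∂n|/(fρ) = 2.88×10⁻³/(8.57×10⁻⁵ × 1.06) = 31.7 m/s
Around a low, centrifugal force acts outward with Coriolis, so pressure-gradient force balances both:
(1/ρ)|∂P/∂n| = fV + V²/R  →  V² + fR·V − fR·V_g = 0
With fR = 8.57×10⁻⁵ × 684×10³ m = 58.6 m/s:
V = [−fR + √((fR)² + 4 fR V_g)]/2 = [−58.6 + √(58.6² + 4×58.6×31.7)]/2 = 22.8 m/s
Subgeostrophic (V < V_g = 31.7 m/s), as expected around a low.
Converting: 22.8 m/s × 3.6 = 82.1 km/h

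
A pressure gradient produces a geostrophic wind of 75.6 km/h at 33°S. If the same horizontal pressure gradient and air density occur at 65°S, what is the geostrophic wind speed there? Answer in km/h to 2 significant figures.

45 km/h

With the same pressure gradient and density, V_g ∝ 1/f ∝ 1/sin φ.
V₂ = V₁ · sin φ₁ / sin φ₂ = 75.6 × sin 33° / sin 65°
V₂ = 75.6 × 0.5446/0.9063 = 45 km/h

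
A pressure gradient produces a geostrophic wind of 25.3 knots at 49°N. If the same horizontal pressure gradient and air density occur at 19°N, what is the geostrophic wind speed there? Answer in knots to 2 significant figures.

59 knots

With the same pressure gradient and density, V_g ∝ 1/f ∝ 1/sin φ.
V₂ = V₁ · sin φ₁ / sin φ₂ = 25.3 × sin 49° / sin 19°
V₂ = 25.3 × 0.7547/0.3256 = 59 knots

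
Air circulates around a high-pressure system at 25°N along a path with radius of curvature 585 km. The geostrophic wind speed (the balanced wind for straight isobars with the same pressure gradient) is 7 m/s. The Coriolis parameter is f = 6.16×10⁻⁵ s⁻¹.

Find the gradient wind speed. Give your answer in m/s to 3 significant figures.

Around a high, pressure-gradient force acts outward with centrifugal, so Coriolis balances both:
fV = (1/ρ)|∂P/∂n| + V²/R  →  V² − fR·V + fR·V_g = 0
With fR = 6.16×10⁻⁵ × 585×10³ m = 36.0 m/s:
V = [fR − √((fR)² − 4 fR V_g)]/2 = [36.0 − √(36.0² − 4×36.0×7)]/2 = 9.51 m/s
Supergeostrophic (V > V_g = 7 m/s), as expected around a high.

9.51 m/s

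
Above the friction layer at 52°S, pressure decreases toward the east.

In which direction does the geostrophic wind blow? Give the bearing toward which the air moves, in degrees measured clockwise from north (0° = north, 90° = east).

The pressure-gradient force points toward the east (bearing 090°).
Geostrophic balance: in the Southern Hemisphere the Coriolis force deflects motion to the left, so the geostrophic wind blows 90° to the left of the pressure-gradient force (low pressure on the right).
Rotating 090° by 90° counterclockwise gives 000° — the wind blows toward the north.

000°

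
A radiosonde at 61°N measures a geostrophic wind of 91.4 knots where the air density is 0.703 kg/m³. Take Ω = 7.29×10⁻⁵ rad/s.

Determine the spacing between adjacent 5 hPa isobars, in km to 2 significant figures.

120 km

Coriolis parameter at 61°N:
f = 2Ω sin φ = 2 × 7.29×10⁻⁵ × sin 61° = 1.28×10⁻⁴ s⁻¹
Wind speed in SI: 91.4 knots = 47.0 m/s
Geostrophic balance rearranged: |∂P/∂n| = f ρ V_g
|∂P/∂n| = 1.28×10⁻⁴ × 0.703 × 47.0 = 4.22×10⁻³ Pa/m
Isobar spacing: Δn = ΔP/|∂P/∂n| = 500 Pa / 4.22×10⁻³ Pa/m = 118619 m ≈ 120 km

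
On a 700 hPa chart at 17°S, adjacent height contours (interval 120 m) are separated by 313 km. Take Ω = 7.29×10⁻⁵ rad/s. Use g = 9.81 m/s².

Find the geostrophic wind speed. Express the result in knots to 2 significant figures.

170 knots

Coriolis parameter at 17°S:
f = 2Ω sin φ = 2 × 7.29×10⁻⁵ × sin 17° = 4.26×10⁻⁵ s⁻¹
Height gradient: |∂Z/∂n| = 120 m / 313000 m = 3.83×10⁻⁴
On a pressure surface, geostrophic balance gives V_g = (g/f)|∂Z/∂n|:
V_g = 9.81 × 3.83×10⁻⁴ / 4.26×10⁻⁵ = 88.2 m/s
Converting: 88.2 m/s × 1.944 = 170 knots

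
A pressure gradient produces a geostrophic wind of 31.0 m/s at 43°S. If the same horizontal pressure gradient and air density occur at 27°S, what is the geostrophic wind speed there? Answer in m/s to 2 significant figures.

With the same pressure gradient and density, V_g ∝ 1/f ∝ 1/sin φ.
V₂ = V₁ · sin φ₁ / sin φ₂ = 31.0 × sin 43° / sin 27°
V₂ = 31.0 × 0.6820/0.4540 = 47 m/s

47 m/s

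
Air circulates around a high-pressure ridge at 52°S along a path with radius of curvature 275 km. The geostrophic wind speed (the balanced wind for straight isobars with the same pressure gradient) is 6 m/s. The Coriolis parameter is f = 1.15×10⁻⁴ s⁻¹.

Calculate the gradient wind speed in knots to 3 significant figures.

15.6 knots

Around a high, pressure-gradient force acts outward with centrifugal, so Coriolis balances both:
fV = (1/ρ)|∂P/∂n| + V²/R  →  V² − fR·V + fR·V_g = 0
With fR = 1.15×10⁻⁴ × 275×10³ m = 31.6 m/s:
V = [fR − √((fR)² − 4 fR V_g)]/2 = [31.6 − √(31.6² − 4×31.6×6)]/2 = 8.05 m/s
Supergeostrophic (V > V_g = 6 m/s), as expected around a high.
Converting: 8.05 m/s × 1.944 = 15.6 knots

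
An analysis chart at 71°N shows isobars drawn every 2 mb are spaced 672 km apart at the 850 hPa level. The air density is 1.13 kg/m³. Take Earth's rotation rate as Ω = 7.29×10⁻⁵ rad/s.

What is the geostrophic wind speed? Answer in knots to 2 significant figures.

Coriolis parameter at 71°N:
f = 2Ω sin φ = 2 × 7.29×10⁻⁵ × sin 71° = 1.38×10⁻⁴ s⁻¹
Pressure gradient: |∂P/∂n| = 200 Pa / 672000 m = 2.98×10⁻⁴ Pa/m
Geostrophic balance (pressure-gradient force = Coriolis force):
V_g = (1/(fρ)) |∂P/∂n| = 2.98×10⁻⁴ / (1.38×10⁻⁴ × 1.13) = 1.91 m/s
Converting: 1.91 m/s × 1.944 = 3.7 knots

3.7 knots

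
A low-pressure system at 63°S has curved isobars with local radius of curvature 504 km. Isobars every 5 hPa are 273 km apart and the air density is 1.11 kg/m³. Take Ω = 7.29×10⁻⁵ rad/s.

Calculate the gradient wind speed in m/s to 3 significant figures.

Coriolis parameter at 63°S:
f = 2Ω sin φ = 2 × 7.29×10⁻⁵ × sin 63° = 1.30×10⁻⁴ s⁻¹
Pressure gradient: |∂P/∂n| = 500 Pa / 273000 m = 1.83×10⁻³ Pa/m
Geostrophic speed: V_g = |∂P/∂n|/(fρ) = 1.83×10⁻³/(1.30×10⁻⁴ × 1.11) = 12.7 m/s
Around a low, centrifugal force acts outward with Coriolis, so pressure-gradient force balances both:
(1/ρ)|∂P/∂n| = fV + V²/R  →  V² + fR·V − fR·V_g = 0
With fR = 1.30×10⁻⁴ × 504×10³ m = 65.5 m/s:
V = [−fR + √((fR)² + 4 fR V_g)]/2 = [−65.5 + √(65.5² + 4×65.5×12.7)]/2 = 10.9 m/s
Subgeostrophic (V < V_g = 12.7 m/s), as expected around a low.

10.9 m/s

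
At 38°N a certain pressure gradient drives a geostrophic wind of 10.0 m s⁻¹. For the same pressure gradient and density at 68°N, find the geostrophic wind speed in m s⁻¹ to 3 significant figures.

With the same pressure gradient and density, V_g ∝ 1/f ∝ 1/sin φ.
V₂ = V₁ · sin φ₁ / sin φ₂ = 10.0 × sin 38° / sin 68°
V₂ = 10.0 × 0.6157/0.9272 = 6.64 m s⁻¹

6.64 m s⁻¹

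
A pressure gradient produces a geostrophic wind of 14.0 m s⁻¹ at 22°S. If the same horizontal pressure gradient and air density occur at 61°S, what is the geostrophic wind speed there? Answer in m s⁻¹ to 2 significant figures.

6.0 m s⁻¹

With the same pressure gradient and density, V_g ∝ 1/f ∝ 1/sin φ.
V₂ = V₁ · sin φ₁ / sin φ₂ = 14.0 × sin 22° / sin 61°
V₂ = 14.0 × 0.3746/0.8746 = 6.0 m s⁻¹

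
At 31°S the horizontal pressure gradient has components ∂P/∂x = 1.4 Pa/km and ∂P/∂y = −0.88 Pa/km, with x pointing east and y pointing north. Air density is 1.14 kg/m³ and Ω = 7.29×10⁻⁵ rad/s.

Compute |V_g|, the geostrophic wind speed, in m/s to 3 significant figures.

19.3 m/s

Coriolis parameter at 31°S:
f = 2Ω sin φ = 2 × 7.29×10⁻⁵ × sin 31° = 7.51×10⁻⁵ s⁻¹
In the Southern Hemisphere f is negative: f = −7.51×10⁻⁵ s⁻¹.
Component geostrophic relations (x east, y north):
u_g = −(1/(fρ)) ∂P/∂y,  v_g = (1/(fρ)) ∂P/∂x
u_g = −(−0.88×10⁻³)/(−7.51×10⁻⁵ × 1.14) = −10.3 m/s;  v_g = (1.4×10⁻³)/(−7.51×10⁻⁵ × 1.14) = −16.4 m/s
|V_g| = √(u_g² + v_g²) = 19.3 m/s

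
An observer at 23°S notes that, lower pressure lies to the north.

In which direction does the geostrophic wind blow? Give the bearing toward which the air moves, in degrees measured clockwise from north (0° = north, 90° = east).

The pressure-gradient force points toward the north (bearing 000°).
Geostrophic balance: in the Southern Hemisphere the Coriolis force deflects motion to the left, so the geostrophic wind blows 90° to the left of the pressure-gradient force (low pressure on the right).
Rotating 000° by 90° counterclockwise gives 270° — the wind blows toward the west.

270°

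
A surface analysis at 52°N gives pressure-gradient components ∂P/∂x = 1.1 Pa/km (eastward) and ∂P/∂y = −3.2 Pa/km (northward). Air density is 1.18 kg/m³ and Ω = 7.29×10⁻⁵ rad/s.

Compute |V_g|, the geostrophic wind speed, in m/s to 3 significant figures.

Coriolis parameter at 52°N:
f = 2Ω sin φ = 2 × 7.29×10⁻⁵ × sin 52° = 1.15×10⁻⁴ s⁻¹
Component geostrophic relations (x east, y north):
u_g = −(1/(fρ)) ∂P/∂y,  v_g = (1/(fρ)) ∂P/∂x
u_g = −(−3.2×10⁻³)/(1.15×10⁻⁴ × 1.18) = 23.6 m/s;  v_g = (1.1×10⁻³)/(1.15×10⁻⁴ × 1.18) = 8.11 m/s
|V_g| = √(u_g² + v_g²) = 25.0 m/s

25.0 m/s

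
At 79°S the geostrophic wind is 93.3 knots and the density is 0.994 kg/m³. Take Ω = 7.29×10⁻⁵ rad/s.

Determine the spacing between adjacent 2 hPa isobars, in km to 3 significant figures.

Coriolis parameter at 79°S:
f = 2Ω sin φ = 2 × 7.29×10⁻⁵ × sin 79° = 1.43×10⁻⁴ s⁻¹
Wind speed in SI: 93.3 knots = 48.0 m/s
Geostrophic balance rearranged: |∂P/∂n| = f ρ V_g
|∂P/∂n| = 1.43×10⁻⁴ × 0.994 × 48.0 = 6.83×10⁻³ Pa/m
Isobar spacing: Δn = ΔP/|∂P/∂n| = 200 Pa / 6.83×10⁻³ Pa/m = 29290 m ≈ 29.3 km

29.3 km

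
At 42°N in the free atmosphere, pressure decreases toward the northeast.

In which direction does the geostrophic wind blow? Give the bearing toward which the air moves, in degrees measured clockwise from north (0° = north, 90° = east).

135°

The pressure-gradient force points toward the northeast (bearing 045°).
Geostrophic balance: in the Northern Hemisphere the Coriolis force deflects motion to the right, so the geostrophic wind blows 90° to the right of the pressure-gradient force (low pressure on the left).
Rotating 045° by 90° clockwise gives 135° — the wind blows toward the southeast.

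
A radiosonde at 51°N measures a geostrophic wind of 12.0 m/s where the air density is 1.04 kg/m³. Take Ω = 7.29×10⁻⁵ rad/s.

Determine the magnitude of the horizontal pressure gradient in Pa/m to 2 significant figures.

Coriolis parameter at 51°N:
f = 2Ω sin φ = 2 × 7.29×10⁻⁵ × sin 51° = 1.13×10⁻⁴ s⁻¹
Geostrophic balance rearranged: |∂P/∂n| = f ρ V_g
|∂P/∂n| = 1.13×10⁻⁴ × 1.04 × 12.0 = 1.41×10⁻³ Pa/m

1.4×10⁻³ Pa/m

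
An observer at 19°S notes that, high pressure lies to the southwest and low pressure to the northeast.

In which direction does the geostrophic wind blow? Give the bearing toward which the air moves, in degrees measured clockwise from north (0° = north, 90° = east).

The pressure-gradient force points toward the northeast (bearing 045°).
Geostrophic balance: in the Southern Hemisphere the Coriolis force deflects motion to the left, so the geostrophic wind blows 90° to the left of the pressure-gradient force (low pressure on the right).
Rotating 045° by 90° counterclockwise gives 315° — the wind blows toward the northwest.

315°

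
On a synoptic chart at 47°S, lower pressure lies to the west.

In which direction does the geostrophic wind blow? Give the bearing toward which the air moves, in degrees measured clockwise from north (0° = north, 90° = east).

The pressure-gradient force points toward the west (bearing 270°).
Geostrophic balance: in the Southern Hemisphere the Coriolis force deflects motion to the left, so the geostrophic wind blows 90° to the left of the pressure-gradient force (low pressure on the right).
Rotating 270° by 90° counterclockwise gives 180° — the wind blows toward the south.

180°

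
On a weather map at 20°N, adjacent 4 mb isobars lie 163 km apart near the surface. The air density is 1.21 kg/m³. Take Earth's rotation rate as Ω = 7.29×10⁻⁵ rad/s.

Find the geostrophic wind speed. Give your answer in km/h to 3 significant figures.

Coriolis parameter at 20°N:
f = 2Ω sin φ = 2 × 7.29×10⁻⁵ × sin 20° = 4.99×10⁻⁵ s⁻¹
Pressure gradient: |∂P/∂n| = 400 Pa / 163000 m = 2.45×10⁻³ Pa/m
Geostrophic balance (pressure-gradient force = Coriolis force):
V_g = (1/(fρ)) |∂P/∂n| = 2.45×10⁻³ / (4.99×10⁻⁵ × 1.21) = 40.7 m/s
Converting: 40.7 m/s × 3.6 = 146 km/h

146 km/h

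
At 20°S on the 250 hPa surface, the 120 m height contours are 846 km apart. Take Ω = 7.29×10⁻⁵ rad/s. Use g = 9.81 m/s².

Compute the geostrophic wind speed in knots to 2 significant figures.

54 knots

Coriolis parameter at 20°S:
f = 2Ω sin φ = 2 × 7.29×10⁻⁵ × sin 20° = 4.99×10⁻⁵ s⁻¹
Height gradient: |∂Z/∂n| = 120 m / 846000 m = 1.42×10⁻⁴
On a pressure surface, geostrophic balance gives V_g = (g/f)|∂Z/∂n|:
V_g = 9.81 × 1.42×10⁻⁴ / 4.99×10⁻⁵ = 27.9 m/s
Converting: 27.9 m/s × 1.944 = 54 knots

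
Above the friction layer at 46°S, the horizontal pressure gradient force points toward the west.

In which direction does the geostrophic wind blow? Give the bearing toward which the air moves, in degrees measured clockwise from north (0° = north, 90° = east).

180°

The pressure-gradient force points toward the west (bearing 270°).
Geostrophic balance: in the Southern Hemisphere the Coriolis force deflects motion to the left, so the geostrophic wind blows 90° to the left of the pressure-gradient force (low pressure on the right).
Rotating 270° by 90° counterclockwise gives 180° — the wind blows toward the south.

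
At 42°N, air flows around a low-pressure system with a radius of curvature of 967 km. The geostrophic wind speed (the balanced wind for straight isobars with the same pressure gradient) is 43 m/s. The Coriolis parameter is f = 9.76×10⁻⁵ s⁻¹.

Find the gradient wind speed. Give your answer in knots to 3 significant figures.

62.4 knots

Around a low, centrifugal force acts outward with Coriolis, so pressure-gradient force balances both:
(1/ρ)|∂P/∂n| = fV + V²/R  →  V² + fR·V − fR·V_g = 0
With fR = 9.76×10⁻⁵ × 967×10³ m = 94.4 m/s:
V = [−fR + √((fR)² + 4 fR V_g)]/2 = [−94.4 + √(94.4² + 4×94.4×43)]/2 = 32.1 m/s
Subgeostrophic (V < V_g = 43 m/s), as expected around a low.
Converting: 32.1 m/s × 1.944 = 62.4 knots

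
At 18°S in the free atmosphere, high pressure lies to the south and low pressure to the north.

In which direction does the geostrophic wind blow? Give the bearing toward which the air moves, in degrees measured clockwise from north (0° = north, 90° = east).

270°

The pressure-gradient force points toward the north (bearing 000°).
Geostrophic balance: in the Southern Hemisphere the Coriolis force deflects motion to the left, so the geostrophic wind blows 90° to the left of the pressure-gradient force (low pressure on the right).
Rotating 000° by 90° counterclockwise gives 270° — the wind blows toward the west.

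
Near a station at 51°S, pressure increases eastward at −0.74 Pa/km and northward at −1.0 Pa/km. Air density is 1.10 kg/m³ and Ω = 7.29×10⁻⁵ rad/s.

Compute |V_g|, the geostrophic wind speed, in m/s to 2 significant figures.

10.0 m/s

Coriolis parameter at 51°S:
f = 2Ω sin φ = 2 × 7.29×10⁻⁵ × sin 51° = 1.13×10⁻⁴ s⁻¹
In the Southern Hemisphere f is negative: f = −1.13×10⁻⁴ s⁻¹.
Component geostrophic relations (x east, y north):
u_g = −(1/(fρ)) ∂P/∂y,  v_g = (1/(fρ)) ∂P/∂x
u_g = −(−1.0×10⁻³)/(−1.13×10⁻⁴ × 1.10) = −8.02 m/s;  v_g = (−0.74×10⁻³)/(−1.13×10⁻⁴ × 1.10) = 5.94 m/s
|V_g| = √(u_g² + v_g²) = 9.98 m/s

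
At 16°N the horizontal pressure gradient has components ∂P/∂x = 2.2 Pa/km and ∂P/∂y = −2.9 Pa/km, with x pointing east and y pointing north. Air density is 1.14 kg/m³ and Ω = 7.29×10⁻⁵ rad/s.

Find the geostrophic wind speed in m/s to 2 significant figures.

Coriolis parameter at 16°N:
f = 2Ω sin φ = 2 × 7.29×10⁻⁵ × sin 16° = 4.02×10⁻⁵ s⁻¹
Component geostrophic relations (x east, y north):
u_g = −(1/(fρ)) ∂P/∂y,  v_g = (1/(fρ)) ∂P/∂x
u_g = −(−2.9×10⁻³)/(4.02×10⁻⁵ × 1.14) = 63.3 m/s;  v_g = (2.2×10⁻³)/(4.02×10⁻⁵ × 1.14) = 48.0 m/s
|V_g| = √(u_g² + v_g²) = 79.5 m/s

79 m/s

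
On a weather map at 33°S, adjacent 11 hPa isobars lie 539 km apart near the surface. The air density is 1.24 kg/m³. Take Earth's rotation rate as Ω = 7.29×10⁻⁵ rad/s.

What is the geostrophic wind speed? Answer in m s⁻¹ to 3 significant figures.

Coriolis parameter at 33°S:
f = 2Ω sin φ = 2 × 7.29×10⁻⁵ × sin 33° = 7.94×10⁻⁵ s⁻¹
Pressure gradient: |∂P/∂n| = 1100 Pa / 539000 m = 2.04×10⁻³ Pa/m
Geostrophic balance (pressure-gradient force = Coriolis force):
V_g = (1/(fρ)) |∂P/∂n| = 2.04×10⁻³ / (7.94×10⁻⁵ × 1.24) = 20.7 m/s

20.7 m s⁻¹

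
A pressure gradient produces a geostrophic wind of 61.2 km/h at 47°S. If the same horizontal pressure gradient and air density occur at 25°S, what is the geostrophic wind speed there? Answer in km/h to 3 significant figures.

With the same pressure gradient and density, V_g ∝ 1/f ∝ 1/sin φ.
V₂ = V₁ · sin φ₁ / sin φ₂ = 61.2 × sin 47° / sin 25°
V₂ = 61.2 × 0.7314/0.4226 = 106 km/h

106 km/h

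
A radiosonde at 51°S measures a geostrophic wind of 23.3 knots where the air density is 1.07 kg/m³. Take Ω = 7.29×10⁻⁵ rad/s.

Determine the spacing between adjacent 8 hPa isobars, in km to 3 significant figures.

550 km

Coriolis parameter at 51°S:
f = 2Ω sin φ = 2 × 7.29×10⁻⁵ × sin 51° = 1.13×10⁻⁴ s⁻¹
Wind speed in SI: 23.3 knots = 12.0 m/s
Geostrophic balance rearranged: |∂P/∂n| = f ρ V_g
|∂P/∂n| = 1.13×10⁻⁴ × 1.07 × 12.0 = 1.45×10⁻³ Pa/m
Isobar spacing: Δn = ΔP/|∂P/∂n| = 800 Pa / 1.45×10⁻³ Pa/m = 550493 m ≈ 550 km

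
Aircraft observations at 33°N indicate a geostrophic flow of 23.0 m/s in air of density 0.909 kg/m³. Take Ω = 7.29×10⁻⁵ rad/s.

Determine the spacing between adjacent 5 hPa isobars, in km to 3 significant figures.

301 km

Coriolis parameter at 33°N:
f = 2Ω sin φ = 2 × 7.29×10⁻⁵ × sin 33° = 7.94×10⁻⁵ s⁻¹
Geostrophic balance rearranged: |∂P/∂n| = f ρ V_g
|∂P/∂n| = 7.94×10⁻⁵ × 0.909 × 23.0 = 1.66×10⁻³ Pa/m
Isobar spacing: Δn = ΔP/|∂P/∂n| = 500 Pa / 1.66×10⁻³ Pa/m = 301170 m ≈ 301 km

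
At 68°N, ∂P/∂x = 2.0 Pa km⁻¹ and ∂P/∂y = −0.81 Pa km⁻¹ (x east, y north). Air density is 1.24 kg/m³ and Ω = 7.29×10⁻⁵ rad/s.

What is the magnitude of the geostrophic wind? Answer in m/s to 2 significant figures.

Coriolis parameter at 68°N:
f = 2Ω sin φ = 2 × 7.29×10⁻⁵ × sin 68° = 1.35×10⁻⁴ s⁻¹
Component geostrophic relations (x east, y north):
u_g = −(1/(fρ)) ∂P/∂y,  v_g = (1/(fρ)) ∂P/∂x
u_g = −(−0.81×10⁻³)/(1.35×10⁻⁴ × 1.24) = 4.83 m/s;  v_g = (2.0×10⁻³)/(1.35×10⁻⁴ × 1.24) = 11.9 m/s
|V_g| = √(u_g² + v_g²) = 12.9 m/s

13 m/s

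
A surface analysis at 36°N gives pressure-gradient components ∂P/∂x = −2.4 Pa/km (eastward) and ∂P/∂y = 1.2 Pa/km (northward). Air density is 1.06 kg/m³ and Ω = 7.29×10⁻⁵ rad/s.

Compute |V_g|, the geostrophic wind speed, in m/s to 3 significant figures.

Coriolis parameter at 36°N:
f = 2Ω sin φ = 2 × 7.29×10⁻⁵ × sin 36° = 8.57×10⁻⁵ s⁻¹
Component geostrophic relations (x east, y north):
u_g = −(1/(fρ)) ∂P/∂y,  v_g = (1/(fρ)) ∂P/∂x
u_g = −(1.2×10⁻³)/(8.57×10⁻⁵ × 1.06) = −13.2 m/s;  v_g = (−2.4×10⁻³)/(8.57×10⁻⁵ × 1.06) = −26.4 m/s
|V_g| = √(u_g² + v_g²) = 29.5 m/s

29.5 m/s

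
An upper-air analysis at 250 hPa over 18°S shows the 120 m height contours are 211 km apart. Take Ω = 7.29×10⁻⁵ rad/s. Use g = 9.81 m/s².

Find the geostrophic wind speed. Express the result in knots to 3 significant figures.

241 knots

Coriolis parameter at 18°S:
f = 2Ω sin φ = 2 × 7.29×10⁻⁵ × sin 18° = 4.51×10⁻⁵ s⁻¹
Height gradient: |∂Z/∂n| = 120 m / 211000 m = 5.69×10⁻⁴
On a pressure surface, geostrophic balance gives V_g = (g/f)|∂Z/∂n|:
V_g = 9.81 × 5.69×10⁻⁴ / 4.51×10⁻⁵ = 124 m/s
Converting: 124 m/s × 1.944 = 241 knots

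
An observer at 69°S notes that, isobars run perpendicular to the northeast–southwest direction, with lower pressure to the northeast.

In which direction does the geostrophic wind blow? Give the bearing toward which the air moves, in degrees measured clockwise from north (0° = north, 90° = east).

315°

The pressure-gradient force points toward the northeast (bearing 045°).
Geostrophic balance: in the Southern Hemisphere the Coriolis force deflects motion to the left, so the geostrophic wind blows 90° to the left of the pressure-gradient force (low pressure on the right).
Rotating 045° by 90° counterclockwise gives 315° — the wind blows toward the northwest.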